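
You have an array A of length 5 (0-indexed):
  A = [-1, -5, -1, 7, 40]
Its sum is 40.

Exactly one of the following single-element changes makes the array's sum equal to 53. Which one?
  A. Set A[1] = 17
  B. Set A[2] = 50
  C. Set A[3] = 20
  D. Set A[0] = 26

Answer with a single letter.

Option A: A[1] -5->17, delta=22, new_sum=40+(22)=62
Option B: A[2] -1->50, delta=51, new_sum=40+(51)=91
Option C: A[3] 7->20, delta=13, new_sum=40+(13)=53 <-- matches target
Option D: A[0] -1->26, delta=27, new_sum=40+(27)=67

Answer: C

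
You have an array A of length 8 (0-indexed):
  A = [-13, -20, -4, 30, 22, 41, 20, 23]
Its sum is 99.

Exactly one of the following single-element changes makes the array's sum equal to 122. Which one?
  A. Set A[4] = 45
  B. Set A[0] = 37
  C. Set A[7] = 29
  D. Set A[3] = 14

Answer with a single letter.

Answer: A

Derivation:
Option A: A[4] 22->45, delta=23, new_sum=99+(23)=122 <-- matches target
Option B: A[0] -13->37, delta=50, new_sum=99+(50)=149
Option C: A[7] 23->29, delta=6, new_sum=99+(6)=105
Option D: A[3] 30->14, delta=-16, new_sum=99+(-16)=83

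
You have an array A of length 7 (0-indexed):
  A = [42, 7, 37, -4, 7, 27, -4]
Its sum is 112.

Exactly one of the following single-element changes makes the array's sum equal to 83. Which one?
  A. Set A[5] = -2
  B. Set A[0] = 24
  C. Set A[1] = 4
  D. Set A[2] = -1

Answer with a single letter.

Answer: A

Derivation:
Option A: A[5] 27->-2, delta=-29, new_sum=112+(-29)=83 <-- matches target
Option B: A[0] 42->24, delta=-18, new_sum=112+(-18)=94
Option C: A[1] 7->4, delta=-3, new_sum=112+(-3)=109
Option D: A[2] 37->-1, delta=-38, new_sum=112+(-38)=74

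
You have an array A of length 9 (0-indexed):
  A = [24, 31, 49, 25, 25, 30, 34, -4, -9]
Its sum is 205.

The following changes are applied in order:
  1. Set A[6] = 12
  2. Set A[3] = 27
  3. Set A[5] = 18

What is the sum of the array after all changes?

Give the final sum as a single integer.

Initial sum: 205
Change 1: A[6] 34 -> 12, delta = -22, sum = 183
Change 2: A[3] 25 -> 27, delta = 2, sum = 185
Change 3: A[5] 30 -> 18, delta = -12, sum = 173

Answer: 173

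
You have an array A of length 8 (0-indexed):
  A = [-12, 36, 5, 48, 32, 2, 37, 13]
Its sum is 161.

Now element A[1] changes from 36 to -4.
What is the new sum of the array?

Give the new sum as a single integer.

Old value at index 1: 36
New value at index 1: -4
Delta = -4 - 36 = -40
New sum = old_sum + delta = 161 + (-40) = 121

Answer: 121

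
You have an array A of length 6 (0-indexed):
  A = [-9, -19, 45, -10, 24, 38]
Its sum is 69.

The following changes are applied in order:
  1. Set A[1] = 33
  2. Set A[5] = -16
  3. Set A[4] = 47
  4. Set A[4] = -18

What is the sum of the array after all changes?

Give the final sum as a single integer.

Initial sum: 69
Change 1: A[1] -19 -> 33, delta = 52, sum = 121
Change 2: A[5] 38 -> -16, delta = -54, sum = 67
Change 3: A[4] 24 -> 47, delta = 23, sum = 90
Change 4: A[4] 47 -> -18, delta = -65, sum = 25

Answer: 25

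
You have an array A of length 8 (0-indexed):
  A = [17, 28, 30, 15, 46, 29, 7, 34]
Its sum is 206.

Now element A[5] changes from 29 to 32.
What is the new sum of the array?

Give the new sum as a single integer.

Old value at index 5: 29
New value at index 5: 32
Delta = 32 - 29 = 3
New sum = old_sum + delta = 206 + (3) = 209

Answer: 209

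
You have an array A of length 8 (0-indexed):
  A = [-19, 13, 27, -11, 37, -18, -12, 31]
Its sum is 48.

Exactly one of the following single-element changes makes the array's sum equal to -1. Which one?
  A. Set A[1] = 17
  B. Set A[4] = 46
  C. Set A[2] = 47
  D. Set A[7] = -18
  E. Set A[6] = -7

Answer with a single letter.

Answer: D

Derivation:
Option A: A[1] 13->17, delta=4, new_sum=48+(4)=52
Option B: A[4] 37->46, delta=9, new_sum=48+(9)=57
Option C: A[2] 27->47, delta=20, new_sum=48+(20)=68
Option D: A[7] 31->-18, delta=-49, new_sum=48+(-49)=-1 <-- matches target
Option E: A[6] -12->-7, delta=5, new_sum=48+(5)=53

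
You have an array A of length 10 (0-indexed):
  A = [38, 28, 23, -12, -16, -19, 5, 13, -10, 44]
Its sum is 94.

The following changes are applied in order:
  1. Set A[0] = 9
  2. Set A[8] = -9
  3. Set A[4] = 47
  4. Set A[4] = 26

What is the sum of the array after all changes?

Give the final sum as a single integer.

Initial sum: 94
Change 1: A[0] 38 -> 9, delta = -29, sum = 65
Change 2: A[8] -10 -> -9, delta = 1, sum = 66
Change 3: A[4] -16 -> 47, delta = 63, sum = 129
Change 4: A[4] 47 -> 26, delta = -21, sum = 108

Answer: 108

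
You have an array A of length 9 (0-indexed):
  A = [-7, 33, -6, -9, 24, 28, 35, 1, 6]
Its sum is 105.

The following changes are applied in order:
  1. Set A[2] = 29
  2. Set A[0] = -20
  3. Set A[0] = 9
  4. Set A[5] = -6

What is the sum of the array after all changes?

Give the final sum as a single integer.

Answer: 122

Derivation:
Initial sum: 105
Change 1: A[2] -6 -> 29, delta = 35, sum = 140
Change 2: A[0] -7 -> -20, delta = -13, sum = 127
Change 3: A[0] -20 -> 9, delta = 29, sum = 156
Change 4: A[5] 28 -> -6, delta = -34, sum = 122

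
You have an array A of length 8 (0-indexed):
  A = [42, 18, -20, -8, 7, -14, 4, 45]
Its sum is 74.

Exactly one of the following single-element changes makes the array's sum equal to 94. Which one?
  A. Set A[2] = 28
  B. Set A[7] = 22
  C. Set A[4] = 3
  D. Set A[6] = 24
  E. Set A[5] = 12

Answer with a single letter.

Option A: A[2] -20->28, delta=48, new_sum=74+(48)=122
Option B: A[7] 45->22, delta=-23, new_sum=74+(-23)=51
Option C: A[4] 7->3, delta=-4, new_sum=74+(-4)=70
Option D: A[6] 4->24, delta=20, new_sum=74+(20)=94 <-- matches target
Option E: A[5] -14->12, delta=26, new_sum=74+(26)=100

Answer: D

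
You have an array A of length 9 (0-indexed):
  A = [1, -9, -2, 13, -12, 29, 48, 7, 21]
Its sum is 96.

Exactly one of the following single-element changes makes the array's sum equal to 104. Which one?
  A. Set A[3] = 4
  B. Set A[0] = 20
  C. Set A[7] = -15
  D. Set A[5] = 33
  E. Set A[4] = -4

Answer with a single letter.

Option A: A[3] 13->4, delta=-9, new_sum=96+(-9)=87
Option B: A[0] 1->20, delta=19, new_sum=96+(19)=115
Option C: A[7] 7->-15, delta=-22, new_sum=96+(-22)=74
Option D: A[5] 29->33, delta=4, new_sum=96+(4)=100
Option E: A[4] -12->-4, delta=8, new_sum=96+(8)=104 <-- matches target

Answer: E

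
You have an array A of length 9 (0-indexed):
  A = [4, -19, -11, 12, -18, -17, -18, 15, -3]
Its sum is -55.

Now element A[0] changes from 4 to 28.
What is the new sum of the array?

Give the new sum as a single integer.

Answer: -31

Derivation:
Old value at index 0: 4
New value at index 0: 28
Delta = 28 - 4 = 24
New sum = old_sum + delta = -55 + (24) = -31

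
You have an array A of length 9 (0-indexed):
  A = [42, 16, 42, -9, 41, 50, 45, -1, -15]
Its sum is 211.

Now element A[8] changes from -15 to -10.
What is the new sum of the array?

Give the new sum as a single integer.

Answer: 216

Derivation:
Old value at index 8: -15
New value at index 8: -10
Delta = -10 - -15 = 5
New sum = old_sum + delta = 211 + (5) = 216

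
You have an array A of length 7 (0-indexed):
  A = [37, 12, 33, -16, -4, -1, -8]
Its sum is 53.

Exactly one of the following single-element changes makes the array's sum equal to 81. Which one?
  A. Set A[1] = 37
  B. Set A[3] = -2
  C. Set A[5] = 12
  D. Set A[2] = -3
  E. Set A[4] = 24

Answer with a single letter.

Answer: E

Derivation:
Option A: A[1] 12->37, delta=25, new_sum=53+(25)=78
Option B: A[3] -16->-2, delta=14, new_sum=53+(14)=67
Option C: A[5] -1->12, delta=13, new_sum=53+(13)=66
Option D: A[2] 33->-3, delta=-36, new_sum=53+(-36)=17
Option E: A[4] -4->24, delta=28, new_sum=53+(28)=81 <-- matches target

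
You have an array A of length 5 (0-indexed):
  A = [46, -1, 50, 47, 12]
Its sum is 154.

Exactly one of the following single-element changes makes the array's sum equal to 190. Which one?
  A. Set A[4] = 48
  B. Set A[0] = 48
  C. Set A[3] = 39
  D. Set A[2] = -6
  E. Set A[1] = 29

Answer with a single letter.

Option A: A[4] 12->48, delta=36, new_sum=154+(36)=190 <-- matches target
Option B: A[0] 46->48, delta=2, new_sum=154+(2)=156
Option C: A[3] 47->39, delta=-8, new_sum=154+(-8)=146
Option D: A[2] 50->-6, delta=-56, new_sum=154+(-56)=98
Option E: A[1] -1->29, delta=30, new_sum=154+(30)=184

Answer: A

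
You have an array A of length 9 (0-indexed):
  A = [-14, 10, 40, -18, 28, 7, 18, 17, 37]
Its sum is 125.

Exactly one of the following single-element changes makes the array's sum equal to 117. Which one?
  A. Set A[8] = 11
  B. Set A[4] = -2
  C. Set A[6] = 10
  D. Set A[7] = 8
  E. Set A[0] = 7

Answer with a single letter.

Option A: A[8] 37->11, delta=-26, new_sum=125+(-26)=99
Option B: A[4] 28->-2, delta=-30, new_sum=125+(-30)=95
Option C: A[6] 18->10, delta=-8, new_sum=125+(-8)=117 <-- matches target
Option D: A[7] 17->8, delta=-9, new_sum=125+(-9)=116
Option E: A[0] -14->7, delta=21, new_sum=125+(21)=146

Answer: C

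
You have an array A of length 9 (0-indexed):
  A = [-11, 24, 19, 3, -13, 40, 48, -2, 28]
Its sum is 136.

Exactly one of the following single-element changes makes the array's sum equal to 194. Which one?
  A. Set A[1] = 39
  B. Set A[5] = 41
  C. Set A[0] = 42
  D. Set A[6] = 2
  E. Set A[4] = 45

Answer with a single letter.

Answer: E

Derivation:
Option A: A[1] 24->39, delta=15, new_sum=136+(15)=151
Option B: A[5] 40->41, delta=1, new_sum=136+(1)=137
Option C: A[0] -11->42, delta=53, new_sum=136+(53)=189
Option D: A[6] 48->2, delta=-46, new_sum=136+(-46)=90
Option E: A[4] -13->45, delta=58, new_sum=136+(58)=194 <-- matches target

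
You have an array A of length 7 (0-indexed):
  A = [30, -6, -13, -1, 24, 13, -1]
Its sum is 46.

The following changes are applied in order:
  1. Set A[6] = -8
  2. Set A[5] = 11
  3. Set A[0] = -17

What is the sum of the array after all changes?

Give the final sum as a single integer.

Answer: -10

Derivation:
Initial sum: 46
Change 1: A[6] -1 -> -8, delta = -7, sum = 39
Change 2: A[5] 13 -> 11, delta = -2, sum = 37
Change 3: A[0] 30 -> -17, delta = -47, sum = -10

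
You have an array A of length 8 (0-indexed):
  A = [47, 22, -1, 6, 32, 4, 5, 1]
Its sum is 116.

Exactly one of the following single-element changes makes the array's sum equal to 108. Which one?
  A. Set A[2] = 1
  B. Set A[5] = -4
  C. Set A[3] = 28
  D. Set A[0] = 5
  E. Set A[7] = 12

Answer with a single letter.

Option A: A[2] -1->1, delta=2, new_sum=116+(2)=118
Option B: A[5] 4->-4, delta=-8, new_sum=116+(-8)=108 <-- matches target
Option C: A[3] 6->28, delta=22, new_sum=116+(22)=138
Option D: A[0] 47->5, delta=-42, new_sum=116+(-42)=74
Option E: A[7] 1->12, delta=11, new_sum=116+(11)=127

Answer: B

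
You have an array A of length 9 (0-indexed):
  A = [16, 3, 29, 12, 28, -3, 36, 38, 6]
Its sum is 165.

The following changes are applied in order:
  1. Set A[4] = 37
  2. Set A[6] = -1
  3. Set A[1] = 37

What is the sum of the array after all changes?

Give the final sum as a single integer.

Initial sum: 165
Change 1: A[4] 28 -> 37, delta = 9, sum = 174
Change 2: A[6] 36 -> -1, delta = -37, sum = 137
Change 3: A[1] 3 -> 37, delta = 34, sum = 171

Answer: 171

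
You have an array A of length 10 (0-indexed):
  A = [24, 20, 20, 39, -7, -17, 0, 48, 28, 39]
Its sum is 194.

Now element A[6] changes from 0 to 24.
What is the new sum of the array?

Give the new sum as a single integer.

Old value at index 6: 0
New value at index 6: 24
Delta = 24 - 0 = 24
New sum = old_sum + delta = 194 + (24) = 218

Answer: 218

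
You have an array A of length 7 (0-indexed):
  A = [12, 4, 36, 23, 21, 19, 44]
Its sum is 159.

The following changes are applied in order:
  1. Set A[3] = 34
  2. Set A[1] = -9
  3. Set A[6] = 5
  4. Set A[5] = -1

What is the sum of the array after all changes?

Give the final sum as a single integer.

Answer: 98

Derivation:
Initial sum: 159
Change 1: A[3] 23 -> 34, delta = 11, sum = 170
Change 2: A[1] 4 -> -9, delta = -13, sum = 157
Change 3: A[6] 44 -> 5, delta = -39, sum = 118
Change 4: A[5] 19 -> -1, delta = -20, sum = 98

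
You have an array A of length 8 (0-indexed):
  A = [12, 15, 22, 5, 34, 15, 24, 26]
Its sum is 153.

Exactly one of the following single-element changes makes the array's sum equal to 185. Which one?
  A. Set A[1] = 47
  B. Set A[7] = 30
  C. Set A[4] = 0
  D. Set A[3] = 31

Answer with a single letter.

Answer: A

Derivation:
Option A: A[1] 15->47, delta=32, new_sum=153+(32)=185 <-- matches target
Option B: A[7] 26->30, delta=4, new_sum=153+(4)=157
Option C: A[4] 34->0, delta=-34, new_sum=153+(-34)=119
Option D: A[3] 5->31, delta=26, new_sum=153+(26)=179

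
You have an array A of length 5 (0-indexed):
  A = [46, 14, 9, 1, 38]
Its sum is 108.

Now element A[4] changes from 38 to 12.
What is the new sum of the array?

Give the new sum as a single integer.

Old value at index 4: 38
New value at index 4: 12
Delta = 12 - 38 = -26
New sum = old_sum + delta = 108 + (-26) = 82

Answer: 82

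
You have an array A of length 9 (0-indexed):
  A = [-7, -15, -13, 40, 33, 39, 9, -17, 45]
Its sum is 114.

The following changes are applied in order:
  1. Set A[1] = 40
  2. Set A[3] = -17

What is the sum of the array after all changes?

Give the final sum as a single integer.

Answer: 112

Derivation:
Initial sum: 114
Change 1: A[1] -15 -> 40, delta = 55, sum = 169
Change 2: A[3] 40 -> -17, delta = -57, sum = 112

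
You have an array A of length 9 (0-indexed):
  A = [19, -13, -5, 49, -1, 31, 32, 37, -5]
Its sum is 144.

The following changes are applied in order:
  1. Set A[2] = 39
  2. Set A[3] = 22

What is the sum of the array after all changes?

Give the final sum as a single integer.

Answer: 161

Derivation:
Initial sum: 144
Change 1: A[2] -5 -> 39, delta = 44, sum = 188
Change 2: A[3] 49 -> 22, delta = -27, sum = 161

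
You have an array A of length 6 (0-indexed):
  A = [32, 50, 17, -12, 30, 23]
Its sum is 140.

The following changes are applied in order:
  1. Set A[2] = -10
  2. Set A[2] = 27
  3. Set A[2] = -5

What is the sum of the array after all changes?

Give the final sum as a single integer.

Answer: 118

Derivation:
Initial sum: 140
Change 1: A[2] 17 -> -10, delta = -27, sum = 113
Change 2: A[2] -10 -> 27, delta = 37, sum = 150
Change 3: A[2] 27 -> -5, delta = -32, sum = 118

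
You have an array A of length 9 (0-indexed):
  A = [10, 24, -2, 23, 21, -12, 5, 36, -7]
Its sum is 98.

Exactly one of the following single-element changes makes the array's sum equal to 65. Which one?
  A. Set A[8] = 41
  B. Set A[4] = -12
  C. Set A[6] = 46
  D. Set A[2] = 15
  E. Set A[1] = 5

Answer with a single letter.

Option A: A[8] -7->41, delta=48, new_sum=98+(48)=146
Option B: A[4] 21->-12, delta=-33, new_sum=98+(-33)=65 <-- matches target
Option C: A[6] 5->46, delta=41, new_sum=98+(41)=139
Option D: A[2] -2->15, delta=17, new_sum=98+(17)=115
Option E: A[1] 24->5, delta=-19, new_sum=98+(-19)=79

Answer: B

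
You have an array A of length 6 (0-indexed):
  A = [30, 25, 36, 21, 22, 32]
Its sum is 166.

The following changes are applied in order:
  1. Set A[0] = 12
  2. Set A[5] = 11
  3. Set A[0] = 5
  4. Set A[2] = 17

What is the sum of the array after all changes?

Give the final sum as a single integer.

Initial sum: 166
Change 1: A[0] 30 -> 12, delta = -18, sum = 148
Change 2: A[5] 32 -> 11, delta = -21, sum = 127
Change 3: A[0] 12 -> 5, delta = -7, sum = 120
Change 4: A[2] 36 -> 17, delta = -19, sum = 101

Answer: 101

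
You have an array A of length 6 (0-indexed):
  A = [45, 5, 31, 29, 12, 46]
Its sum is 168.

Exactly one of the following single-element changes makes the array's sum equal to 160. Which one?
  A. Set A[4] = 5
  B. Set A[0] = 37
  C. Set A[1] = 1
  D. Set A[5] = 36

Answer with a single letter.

Answer: B

Derivation:
Option A: A[4] 12->5, delta=-7, new_sum=168+(-7)=161
Option B: A[0] 45->37, delta=-8, new_sum=168+(-8)=160 <-- matches target
Option C: A[1] 5->1, delta=-4, new_sum=168+(-4)=164
Option D: A[5] 46->36, delta=-10, new_sum=168+(-10)=158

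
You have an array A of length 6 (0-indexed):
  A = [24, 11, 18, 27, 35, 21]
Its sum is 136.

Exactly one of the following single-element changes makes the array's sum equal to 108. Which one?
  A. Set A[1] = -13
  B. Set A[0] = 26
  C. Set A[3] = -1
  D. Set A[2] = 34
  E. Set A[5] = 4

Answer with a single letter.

Answer: C

Derivation:
Option A: A[1] 11->-13, delta=-24, new_sum=136+(-24)=112
Option B: A[0] 24->26, delta=2, new_sum=136+(2)=138
Option C: A[3] 27->-1, delta=-28, new_sum=136+(-28)=108 <-- matches target
Option D: A[2] 18->34, delta=16, new_sum=136+(16)=152
Option E: A[5] 21->4, delta=-17, new_sum=136+(-17)=119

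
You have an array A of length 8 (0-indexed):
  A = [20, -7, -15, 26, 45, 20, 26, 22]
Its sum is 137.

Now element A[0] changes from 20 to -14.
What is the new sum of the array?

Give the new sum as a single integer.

Answer: 103

Derivation:
Old value at index 0: 20
New value at index 0: -14
Delta = -14 - 20 = -34
New sum = old_sum + delta = 137 + (-34) = 103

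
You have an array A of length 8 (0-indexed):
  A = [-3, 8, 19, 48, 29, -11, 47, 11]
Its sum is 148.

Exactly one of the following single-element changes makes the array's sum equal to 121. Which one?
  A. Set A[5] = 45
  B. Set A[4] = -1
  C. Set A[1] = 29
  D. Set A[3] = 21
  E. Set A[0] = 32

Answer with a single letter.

Answer: D

Derivation:
Option A: A[5] -11->45, delta=56, new_sum=148+(56)=204
Option B: A[4] 29->-1, delta=-30, new_sum=148+(-30)=118
Option C: A[1] 8->29, delta=21, new_sum=148+(21)=169
Option D: A[3] 48->21, delta=-27, new_sum=148+(-27)=121 <-- matches target
Option E: A[0] -3->32, delta=35, new_sum=148+(35)=183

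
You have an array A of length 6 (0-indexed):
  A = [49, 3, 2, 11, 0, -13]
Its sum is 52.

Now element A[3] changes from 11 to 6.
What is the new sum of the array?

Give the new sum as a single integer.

Old value at index 3: 11
New value at index 3: 6
Delta = 6 - 11 = -5
New sum = old_sum + delta = 52 + (-5) = 47

Answer: 47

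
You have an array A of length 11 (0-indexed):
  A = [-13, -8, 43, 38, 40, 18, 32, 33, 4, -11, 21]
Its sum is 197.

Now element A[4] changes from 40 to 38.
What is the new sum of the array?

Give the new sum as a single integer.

Old value at index 4: 40
New value at index 4: 38
Delta = 38 - 40 = -2
New sum = old_sum + delta = 197 + (-2) = 195

Answer: 195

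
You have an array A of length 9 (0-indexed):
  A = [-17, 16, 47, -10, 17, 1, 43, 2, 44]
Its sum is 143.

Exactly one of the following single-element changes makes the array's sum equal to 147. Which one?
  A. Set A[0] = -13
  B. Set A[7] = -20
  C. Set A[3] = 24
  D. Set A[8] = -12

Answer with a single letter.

Option A: A[0] -17->-13, delta=4, new_sum=143+(4)=147 <-- matches target
Option B: A[7] 2->-20, delta=-22, new_sum=143+(-22)=121
Option C: A[3] -10->24, delta=34, new_sum=143+(34)=177
Option D: A[8] 44->-12, delta=-56, new_sum=143+(-56)=87

Answer: A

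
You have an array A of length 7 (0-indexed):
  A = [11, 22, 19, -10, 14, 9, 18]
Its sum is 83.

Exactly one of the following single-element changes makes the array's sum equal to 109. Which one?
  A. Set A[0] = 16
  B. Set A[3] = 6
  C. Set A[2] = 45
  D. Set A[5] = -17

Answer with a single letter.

Answer: C

Derivation:
Option A: A[0] 11->16, delta=5, new_sum=83+(5)=88
Option B: A[3] -10->6, delta=16, new_sum=83+(16)=99
Option C: A[2] 19->45, delta=26, new_sum=83+(26)=109 <-- matches target
Option D: A[5] 9->-17, delta=-26, new_sum=83+(-26)=57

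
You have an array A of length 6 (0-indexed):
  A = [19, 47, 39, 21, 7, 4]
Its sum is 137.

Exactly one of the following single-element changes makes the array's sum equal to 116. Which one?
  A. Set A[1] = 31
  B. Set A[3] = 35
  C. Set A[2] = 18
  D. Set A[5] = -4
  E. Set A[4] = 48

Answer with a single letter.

Answer: C

Derivation:
Option A: A[1] 47->31, delta=-16, new_sum=137+(-16)=121
Option B: A[3] 21->35, delta=14, new_sum=137+(14)=151
Option C: A[2] 39->18, delta=-21, new_sum=137+(-21)=116 <-- matches target
Option D: A[5] 4->-4, delta=-8, new_sum=137+(-8)=129
Option E: A[4] 7->48, delta=41, new_sum=137+(41)=178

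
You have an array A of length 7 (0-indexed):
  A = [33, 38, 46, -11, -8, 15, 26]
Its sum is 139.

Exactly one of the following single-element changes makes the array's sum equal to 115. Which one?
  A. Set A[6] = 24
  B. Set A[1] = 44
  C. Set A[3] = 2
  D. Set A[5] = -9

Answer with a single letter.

Answer: D

Derivation:
Option A: A[6] 26->24, delta=-2, new_sum=139+(-2)=137
Option B: A[1] 38->44, delta=6, new_sum=139+(6)=145
Option C: A[3] -11->2, delta=13, new_sum=139+(13)=152
Option D: A[5] 15->-9, delta=-24, new_sum=139+(-24)=115 <-- matches target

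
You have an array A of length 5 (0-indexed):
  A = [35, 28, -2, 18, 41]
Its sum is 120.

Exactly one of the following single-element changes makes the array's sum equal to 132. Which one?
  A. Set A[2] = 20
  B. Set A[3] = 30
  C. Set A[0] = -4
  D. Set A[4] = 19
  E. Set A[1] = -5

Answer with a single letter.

Option A: A[2] -2->20, delta=22, new_sum=120+(22)=142
Option B: A[3] 18->30, delta=12, new_sum=120+(12)=132 <-- matches target
Option C: A[0] 35->-4, delta=-39, new_sum=120+(-39)=81
Option D: A[4] 41->19, delta=-22, new_sum=120+(-22)=98
Option E: A[1] 28->-5, delta=-33, new_sum=120+(-33)=87

Answer: B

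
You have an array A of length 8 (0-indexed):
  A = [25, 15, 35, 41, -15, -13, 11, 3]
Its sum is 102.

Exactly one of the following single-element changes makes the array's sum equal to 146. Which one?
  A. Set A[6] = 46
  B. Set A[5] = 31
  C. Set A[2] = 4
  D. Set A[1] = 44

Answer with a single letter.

Option A: A[6] 11->46, delta=35, new_sum=102+(35)=137
Option B: A[5] -13->31, delta=44, new_sum=102+(44)=146 <-- matches target
Option C: A[2] 35->4, delta=-31, new_sum=102+(-31)=71
Option D: A[1] 15->44, delta=29, new_sum=102+(29)=131

Answer: B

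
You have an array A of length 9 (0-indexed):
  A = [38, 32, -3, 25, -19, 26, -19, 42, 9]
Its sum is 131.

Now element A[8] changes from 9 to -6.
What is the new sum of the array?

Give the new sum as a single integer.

Answer: 116

Derivation:
Old value at index 8: 9
New value at index 8: -6
Delta = -6 - 9 = -15
New sum = old_sum + delta = 131 + (-15) = 116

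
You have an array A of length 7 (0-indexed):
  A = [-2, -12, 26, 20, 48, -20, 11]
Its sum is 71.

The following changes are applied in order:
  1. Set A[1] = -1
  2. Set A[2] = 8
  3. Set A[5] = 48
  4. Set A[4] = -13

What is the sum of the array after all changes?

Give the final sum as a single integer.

Answer: 71

Derivation:
Initial sum: 71
Change 1: A[1] -12 -> -1, delta = 11, sum = 82
Change 2: A[2] 26 -> 8, delta = -18, sum = 64
Change 3: A[5] -20 -> 48, delta = 68, sum = 132
Change 4: A[4] 48 -> -13, delta = -61, sum = 71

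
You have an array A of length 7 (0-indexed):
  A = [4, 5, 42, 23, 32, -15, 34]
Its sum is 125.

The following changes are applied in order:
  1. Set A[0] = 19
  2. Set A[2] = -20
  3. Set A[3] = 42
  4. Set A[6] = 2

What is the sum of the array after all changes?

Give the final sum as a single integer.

Initial sum: 125
Change 1: A[0] 4 -> 19, delta = 15, sum = 140
Change 2: A[2] 42 -> -20, delta = -62, sum = 78
Change 3: A[3] 23 -> 42, delta = 19, sum = 97
Change 4: A[6] 34 -> 2, delta = -32, sum = 65

Answer: 65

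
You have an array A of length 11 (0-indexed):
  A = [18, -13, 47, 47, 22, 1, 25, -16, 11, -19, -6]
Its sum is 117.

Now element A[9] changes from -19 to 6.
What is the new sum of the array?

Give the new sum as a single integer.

Answer: 142

Derivation:
Old value at index 9: -19
New value at index 9: 6
Delta = 6 - -19 = 25
New sum = old_sum + delta = 117 + (25) = 142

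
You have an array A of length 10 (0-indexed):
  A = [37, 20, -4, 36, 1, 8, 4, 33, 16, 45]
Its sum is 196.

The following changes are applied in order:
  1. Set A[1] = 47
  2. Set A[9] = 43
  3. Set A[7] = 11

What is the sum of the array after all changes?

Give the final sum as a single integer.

Initial sum: 196
Change 1: A[1] 20 -> 47, delta = 27, sum = 223
Change 2: A[9] 45 -> 43, delta = -2, sum = 221
Change 3: A[7] 33 -> 11, delta = -22, sum = 199

Answer: 199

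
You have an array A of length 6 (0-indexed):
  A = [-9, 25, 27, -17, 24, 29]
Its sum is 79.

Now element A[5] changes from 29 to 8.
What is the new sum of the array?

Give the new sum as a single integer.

Answer: 58

Derivation:
Old value at index 5: 29
New value at index 5: 8
Delta = 8 - 29 = -21
New sum = old_sum + delta = 79 + (-21) = 58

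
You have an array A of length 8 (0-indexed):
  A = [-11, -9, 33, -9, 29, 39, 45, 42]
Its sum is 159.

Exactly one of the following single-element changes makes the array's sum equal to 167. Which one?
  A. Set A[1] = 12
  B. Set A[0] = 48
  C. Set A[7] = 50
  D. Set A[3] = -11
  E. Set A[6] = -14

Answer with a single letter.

Option A: A[1] -9->12, delta=21, new_sum=159+(21)=180
Option B: A[0] -11->48, delta=59, new_sum=159+(59)=218
Option C: A[7] 42->50, delta=8, new_sum=159+(8)=167 <-- matches target
Option D: A[3] -9->-11, delta=-2, new_sum=159+(-2)=157
Option E: A[6] 45->-14, delta=-59, new_sum=159+(-59)=100

Answer: C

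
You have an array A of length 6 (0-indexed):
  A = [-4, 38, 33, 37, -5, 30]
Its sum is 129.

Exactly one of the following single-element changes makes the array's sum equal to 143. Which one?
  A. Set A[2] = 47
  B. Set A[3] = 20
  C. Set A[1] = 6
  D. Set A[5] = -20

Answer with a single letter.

Answer: A

Derivation:
Option A: A[2] 33->47, delta=14, new_sum=129+(14)=143 <-- matches target
Option B: A[3] 37->20, delta=-17, new_sum=129+(-17)=112
Option C: A[1] 38->6, delta=-32, new_sum=129+(-32)=97
Option D: A[5] 30->-20, delta=-50, new_sum=129+(-50)=79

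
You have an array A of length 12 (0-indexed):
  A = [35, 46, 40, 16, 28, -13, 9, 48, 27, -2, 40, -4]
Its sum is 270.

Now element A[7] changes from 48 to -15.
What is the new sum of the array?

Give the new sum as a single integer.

Old value at index 7: 48
New value at index 7: -15
Delta = -15 - 48 = -63
New sum = old_sum + delta = 270 + (-63) = 207

Answer: 207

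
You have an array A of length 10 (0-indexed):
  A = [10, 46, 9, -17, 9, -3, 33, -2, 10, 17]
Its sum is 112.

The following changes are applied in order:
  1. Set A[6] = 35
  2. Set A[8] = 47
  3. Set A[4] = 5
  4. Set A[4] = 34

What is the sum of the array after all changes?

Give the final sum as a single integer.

Answer: 176

Derivation:
Initial sum: 112
Change 1: A[6] 33 -> 35, delta = 2, sum = 114
Change 2: A[8] 10 -> 47, delta = 37, sum = 151
Change 3: A[4] 9 -> 5, delta = -4, sum = 147
Change 4: A[4] 5 -> 34, delta = 29, sum = 176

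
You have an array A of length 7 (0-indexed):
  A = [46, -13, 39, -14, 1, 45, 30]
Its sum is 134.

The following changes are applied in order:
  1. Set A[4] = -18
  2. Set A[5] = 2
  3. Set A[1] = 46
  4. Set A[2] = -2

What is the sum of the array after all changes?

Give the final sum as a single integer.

Initial sum: 134
Change 1: A[4] 1 -> -18, delta = -19, sum = 115
Change 2: A[5] 45 -> 2, delta = -43, sum = 72
Change 3: A[1] -13 -> 46, delta = 59, sum = 131
Change 4: A[2] 39 -> -2, delta = -41, sum = 90

Answer: 90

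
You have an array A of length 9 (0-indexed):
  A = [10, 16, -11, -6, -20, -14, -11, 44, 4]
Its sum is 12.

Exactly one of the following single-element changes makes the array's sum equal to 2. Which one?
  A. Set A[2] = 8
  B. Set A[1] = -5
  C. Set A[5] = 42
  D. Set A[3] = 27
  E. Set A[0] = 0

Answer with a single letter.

Answer: E

Derivation:
Option A: A[2] -11->8, delta=19, new_sum=12+(19)=31
Option B: A[1] 16->-5, delta=-21, new_sum=12+(-21)=-9
Option C: A[5] -14->42, delta=56, new_sum=12+(56)=68
Option D: A[3] -6->27, delta=33, new_sum=12+(33)=45
Option E: A[0] 10->0, delta=-10, new_sum=12+(-10)=2 <-- matches target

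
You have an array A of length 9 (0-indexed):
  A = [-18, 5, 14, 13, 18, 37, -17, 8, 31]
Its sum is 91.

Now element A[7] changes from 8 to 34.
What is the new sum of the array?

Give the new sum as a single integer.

Answer: 117

Derivation:
Old value at index 7: 8
New value at index 7: 34
Delta = 34 - 8 = 26
New sum = old_sum + delta = 91 + (26) = 117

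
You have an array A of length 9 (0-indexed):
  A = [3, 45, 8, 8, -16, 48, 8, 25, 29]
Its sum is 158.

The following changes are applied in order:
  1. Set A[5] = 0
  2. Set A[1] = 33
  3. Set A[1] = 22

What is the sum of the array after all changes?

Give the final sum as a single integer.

Answer: 87

Derivation:
Initial sum: 158
Change 1: A[5] 48 -> 0, delta = -48, sum = 110
Change 2: A[1] 45 -> 33, delta = -12, sum = 98
Change 3: A[1] 33 -> 22, delta = -11, sum = 87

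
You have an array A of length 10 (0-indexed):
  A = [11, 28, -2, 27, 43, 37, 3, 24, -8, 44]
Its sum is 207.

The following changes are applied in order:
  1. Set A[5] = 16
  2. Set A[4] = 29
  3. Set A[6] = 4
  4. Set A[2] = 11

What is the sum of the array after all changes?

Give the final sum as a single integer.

Initial sum: 207
Change 1: A[5] 37 -> 16, delta = -21, sum = 186
Change 2: A[4] 43 -> 29, delta = -14, sum = 172
Change 3: A[6] 3 -> 4, delta = 1, sum = 173
Change 4: A[2] -2 -> 11, delta = 13, sum = 186

Answer: 186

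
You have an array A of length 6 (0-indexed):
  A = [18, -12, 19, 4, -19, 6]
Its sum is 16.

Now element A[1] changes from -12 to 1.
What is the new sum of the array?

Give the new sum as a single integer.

Answer: 29

Derivation:
Old value at index 1: -12
New value at index 1: 1
Delta = 1 - -12 = 13
New sum = old_sum + delta = 16 + (13) = 29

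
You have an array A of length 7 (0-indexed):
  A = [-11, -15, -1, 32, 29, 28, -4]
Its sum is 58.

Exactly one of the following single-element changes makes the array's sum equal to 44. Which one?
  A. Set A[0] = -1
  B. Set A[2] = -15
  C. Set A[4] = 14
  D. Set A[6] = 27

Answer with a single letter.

Answer: B

Derivation:
Option A: A[0] -11->-1, delta=10, new_sum=58+(10)=68
Option B: A[2] -1->-15, delta=-14, new_sum=58+(-14)=44 <-- matches target
Option C: A[4] 29->14, delta=-15, new_sum=58+(-15)=43
Option D: A[6] -4->27, delta=31, new_sum=58+(31)=89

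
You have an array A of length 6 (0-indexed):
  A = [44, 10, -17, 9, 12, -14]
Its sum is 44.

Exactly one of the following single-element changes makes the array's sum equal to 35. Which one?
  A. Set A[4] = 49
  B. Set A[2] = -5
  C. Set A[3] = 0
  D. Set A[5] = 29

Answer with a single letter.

Option A: A[4] 12->49, delta=37, new_sum=44+(37)=81
Option B: A[2] -17->-5, delta=12, new_sum=44+(12)=56
Option C: A[3] 9->0, delta=-9, new_sum=44+(-9)=35 <-- matches target
Option D: A[5] -14->29, delta=43, new_sum=44+(43)=87

Answer: C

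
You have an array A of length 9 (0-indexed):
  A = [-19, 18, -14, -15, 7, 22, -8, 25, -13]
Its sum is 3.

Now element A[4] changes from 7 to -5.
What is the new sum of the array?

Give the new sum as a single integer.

Answer: -9

Derivation:
Old value at index 4: 7
New value at index 4: -5
Delta = -5 - 7 = -12
New sum = old_sum + delta = 3 + (-12) = -9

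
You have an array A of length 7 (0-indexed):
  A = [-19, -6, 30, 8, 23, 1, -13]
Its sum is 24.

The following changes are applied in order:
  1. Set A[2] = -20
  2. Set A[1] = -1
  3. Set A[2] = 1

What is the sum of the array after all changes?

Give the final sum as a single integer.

Answer: 0

Derivation:
Initial sum: 24
Change 1: A[2] 30 -> -20, delta = -50, sum = -26
Change 2: A[1] -6 -> -1, delta = 5, sum = -21
Change 3: A[2] -20 -> 1, delta = 21, sum = 0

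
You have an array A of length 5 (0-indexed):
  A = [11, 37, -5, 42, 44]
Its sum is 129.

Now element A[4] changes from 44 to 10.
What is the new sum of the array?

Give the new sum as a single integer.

Answer: 95

Derivation:
Old value at index 4: 44
New value at index 4: 10
Delta = 10 - 44 = -34
New sum = old_sum + delta = 129 + (-34) = 95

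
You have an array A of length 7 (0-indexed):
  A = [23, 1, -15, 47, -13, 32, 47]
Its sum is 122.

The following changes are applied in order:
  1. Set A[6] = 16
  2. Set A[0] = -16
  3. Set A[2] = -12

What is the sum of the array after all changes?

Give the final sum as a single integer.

Answer: 55

Derivation:
Initial sum: 122
Change 1: A[6] 47 -> 16, delta = -31, sum = 91
Change 2: A[0] 23 -> -16, delta = -39, sum = 52
Change 3: A[2] -15 -> -12, delta = 3, sum = 55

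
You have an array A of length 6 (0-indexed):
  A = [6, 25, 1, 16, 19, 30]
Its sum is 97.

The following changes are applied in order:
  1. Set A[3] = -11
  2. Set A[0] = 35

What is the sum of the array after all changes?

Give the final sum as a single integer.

Initial sum: 97
Change 1: A[3] 16 -> -11, delta = -27, sum = 70
Change 2: A[0] 6 -> 35, delta = 29, sum = 99

Answer: 99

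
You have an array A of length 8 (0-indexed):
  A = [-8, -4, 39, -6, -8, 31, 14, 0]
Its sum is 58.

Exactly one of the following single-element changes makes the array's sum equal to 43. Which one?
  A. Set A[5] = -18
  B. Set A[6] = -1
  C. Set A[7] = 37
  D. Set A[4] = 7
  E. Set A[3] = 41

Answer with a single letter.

Option A: A[5] 31->-18, delta=-49, new_sum=58+(-49)=9
Option B: A[6] 14->-1, delta=-15, new_sum=58+(-15)=43 <-- matches target
Option C: A[7] 0->37, delta=37, new_sum=58+(37)=95
Option D: A[4] -8->7, delta=15, new_sum=58+(15)=73
Option E: A[3] -6->41, delta=47, new_sum=58+(47)=105

Answer: B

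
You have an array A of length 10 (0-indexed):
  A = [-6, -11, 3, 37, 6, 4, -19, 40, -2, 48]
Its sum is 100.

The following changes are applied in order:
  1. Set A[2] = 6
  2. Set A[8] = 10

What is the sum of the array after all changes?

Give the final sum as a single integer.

Answer: 115

Derivation:
Initial sum: 100
Change 1: A[2] 3 -> 6, delta = 3, sum = 103
Change 2: A[8] -2 -> 10, delta = 12, sum = 115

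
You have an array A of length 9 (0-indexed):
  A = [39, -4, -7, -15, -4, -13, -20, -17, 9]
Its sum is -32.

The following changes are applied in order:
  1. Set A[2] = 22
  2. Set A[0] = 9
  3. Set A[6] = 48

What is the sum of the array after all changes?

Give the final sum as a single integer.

Answer: 35

Derivation:
Initial sum: -32
Change 1: A[2] -7 -> 22, delta = 29, sum = -3
Change 2: A[0] 39 -> 9, delta = -30, sum = -33
Change 3: A[6] -20 -> 48, delta = 68, sum = 35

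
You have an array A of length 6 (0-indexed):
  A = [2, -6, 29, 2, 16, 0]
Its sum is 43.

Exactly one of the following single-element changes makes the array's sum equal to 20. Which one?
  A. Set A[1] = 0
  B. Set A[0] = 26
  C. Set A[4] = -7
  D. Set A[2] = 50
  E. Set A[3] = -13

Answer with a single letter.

Answer: C

Derivation:
Option A: A[1] -6->0, delta=6, new_sum=43+(6)=49
Option B: A[0] 2->26, delta=24, new_sum=43+(24)=67
Option C: A[4] 16->-7, delta=-23, new_sum=43+(-23)=20 <-- matches target
Option D: A[2] 29->50, delta=21, new_sum=43+(21)=64
Option E: A[3] 2->-13, delta=-15, new_sum=43+(-15)=28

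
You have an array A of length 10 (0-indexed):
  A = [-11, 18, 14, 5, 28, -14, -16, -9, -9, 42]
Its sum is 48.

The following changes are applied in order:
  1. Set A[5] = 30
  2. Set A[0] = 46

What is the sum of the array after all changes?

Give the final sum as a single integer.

Initial sum: 48
Change 1: A[5] -14 -> 30, delta = 44, sum = 92
Change 2: A[0] -11 -> 46, delta = 57, sum = 149

Answer: 149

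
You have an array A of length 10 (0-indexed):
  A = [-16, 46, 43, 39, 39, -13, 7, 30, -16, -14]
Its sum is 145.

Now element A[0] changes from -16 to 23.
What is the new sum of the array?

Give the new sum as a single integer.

Answer: 184

Derivation:
Old value at index 0: -16
New value at index 0: 23
Delta = 23 - -16 = 39
New sum = old_sum + delta = 145 + (39) = 184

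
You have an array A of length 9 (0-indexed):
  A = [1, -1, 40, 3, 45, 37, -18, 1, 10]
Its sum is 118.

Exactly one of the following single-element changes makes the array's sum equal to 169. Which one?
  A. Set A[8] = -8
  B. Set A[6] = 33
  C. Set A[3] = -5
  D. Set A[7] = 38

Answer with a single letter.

Option A: A[8] 10->-8, delta=-18, new_sum=118+(-18)=100
Option B: A[6] -18->33, delta=51, new_sum=118+(51)=169 <-- matches target
Option C: A[3] 3->-5, delta=-8, new_sum=118+(-8)=110
Option D: A[7] 1->38, delta=37, new_sum=118+(37)=155

Answer: B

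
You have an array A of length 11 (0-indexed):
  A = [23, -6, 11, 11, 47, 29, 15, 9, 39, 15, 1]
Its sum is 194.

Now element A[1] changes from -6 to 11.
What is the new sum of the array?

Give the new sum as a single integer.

Old value at index 1: -6
New value at index 1: 11
Delta = 11 - -6 = 17
New sum = old_sum + delta = 194 + (17) = 211

Answer: 211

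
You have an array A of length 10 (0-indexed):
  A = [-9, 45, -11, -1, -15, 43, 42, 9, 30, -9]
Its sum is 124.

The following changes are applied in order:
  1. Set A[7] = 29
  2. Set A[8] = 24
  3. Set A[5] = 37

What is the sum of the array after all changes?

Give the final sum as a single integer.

Initial sum: 124
Change 1: A[7] 9 -> 29, delta = 20, sum = 144
Change 2: A[8] 30 -> 24, delta = -6, sum = 138
Change 3: A[5] 43 -> 37, delta = -6, sum = 132

Answer: 132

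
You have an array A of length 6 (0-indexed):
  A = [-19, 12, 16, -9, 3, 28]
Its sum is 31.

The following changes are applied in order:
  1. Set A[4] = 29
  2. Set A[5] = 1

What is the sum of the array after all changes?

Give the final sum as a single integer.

Initial sum: 31
Change 1: A[4] 3 -> 29, delta = 26, sum = 57
Change 2: A[5] 28 -> 1, delta = -27, sum = 30

Answer: 30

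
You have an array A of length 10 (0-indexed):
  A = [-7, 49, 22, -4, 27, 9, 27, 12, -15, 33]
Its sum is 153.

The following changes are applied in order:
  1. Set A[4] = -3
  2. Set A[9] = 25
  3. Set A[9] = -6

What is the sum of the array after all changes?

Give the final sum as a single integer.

Answer: 84

Derivation:
Initial sum: 153
Change 1: A[4] 27 -> -3, delta = -30, sum = 123
Change 2: A[9] 33 -> 25, delta = -8, sum = 115
Change 3: A[9] 25 -> -6, delta = -31, sum = 84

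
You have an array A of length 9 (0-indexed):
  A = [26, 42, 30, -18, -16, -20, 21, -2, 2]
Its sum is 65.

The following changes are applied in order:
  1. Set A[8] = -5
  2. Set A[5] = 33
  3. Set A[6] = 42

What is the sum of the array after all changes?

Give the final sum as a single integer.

Answer: 132

Derivation:
Initial sum: 65
Change 1: A[8] 2 -> -5, delta = -7, sum = 58
Change 2: A[5] -20 -> 33, delta = 53, sum = 111
Change 3: A[6] 21 -> 42, delta = 21, sum = 132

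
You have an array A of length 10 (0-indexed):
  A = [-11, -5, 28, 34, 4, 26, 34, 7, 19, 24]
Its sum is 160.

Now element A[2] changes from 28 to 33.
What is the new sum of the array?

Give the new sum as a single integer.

Old value at index 2: 28
New value at index 2: 33
Delta = 33 - 28 = 5
New sum = old_sum + delta = 160 + (5) = 165

Answer: 165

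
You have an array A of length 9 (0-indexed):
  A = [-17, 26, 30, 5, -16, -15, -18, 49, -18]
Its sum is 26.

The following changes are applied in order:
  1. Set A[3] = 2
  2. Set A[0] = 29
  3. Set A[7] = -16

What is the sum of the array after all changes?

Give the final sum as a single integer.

Initial sum: 26
Change 1: A[3] 5 -> 2, delta = -3, sum = 23
Change 2: A[0] -17 -> 29, delta = 46, sum = 69
Change 3: A[7] 49 -> -16, delta = -65, sum = 4

Answer: 4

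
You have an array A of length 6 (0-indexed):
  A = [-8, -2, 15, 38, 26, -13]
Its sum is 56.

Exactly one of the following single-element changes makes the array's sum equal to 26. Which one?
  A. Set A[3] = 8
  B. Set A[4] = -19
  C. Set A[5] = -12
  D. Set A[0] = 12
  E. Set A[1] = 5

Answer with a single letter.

Option A: A[3] 38->8, delta=-30, new_sum=56+(-30)=26 <-- matches target
Option B: A[4] 26->-19, delta=-45, new_sum=56+(-45)=11
Option C: A[5] -13->-12, delta=1, new_sum=56+(1)=57
Option D: A[0] -8->12, delta=20, new_sum=56+(20)=76
Option E: A[1] -2->5, delta=7, new_sum=56+(7)=63

Answer: A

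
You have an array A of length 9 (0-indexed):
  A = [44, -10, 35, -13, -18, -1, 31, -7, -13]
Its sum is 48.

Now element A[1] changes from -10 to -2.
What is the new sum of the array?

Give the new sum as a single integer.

Answer: 56

Derivation:
Old value at index 1: -10
New value at index 1: -2
Delta = -2 - -10 = 8
New sum = old_sum + delta = 48 + (8) = 56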